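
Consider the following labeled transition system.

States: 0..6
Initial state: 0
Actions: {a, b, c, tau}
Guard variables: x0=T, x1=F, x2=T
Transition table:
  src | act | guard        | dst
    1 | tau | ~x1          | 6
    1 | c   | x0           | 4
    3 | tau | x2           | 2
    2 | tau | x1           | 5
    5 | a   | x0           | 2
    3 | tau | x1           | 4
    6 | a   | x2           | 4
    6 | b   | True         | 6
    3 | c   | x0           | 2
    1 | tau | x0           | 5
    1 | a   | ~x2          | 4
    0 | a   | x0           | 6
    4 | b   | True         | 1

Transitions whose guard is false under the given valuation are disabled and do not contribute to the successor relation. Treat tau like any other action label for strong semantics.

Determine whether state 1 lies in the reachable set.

Answer: REACHABLE

Analysis:
10 transition(s) survive guard evaluation.
L0 = {0}
L1 = {6}  total {0,6}
L2 = {4}  total {0,4,6}
L3 = {1}  total {0,1,4,6}
L4 = {5}  total {0,1,4,5,6}
L5 = {2}  total {0,1,2,4,5,6}
R = {0,1,2,4,5,6}
witness 1: a·a·b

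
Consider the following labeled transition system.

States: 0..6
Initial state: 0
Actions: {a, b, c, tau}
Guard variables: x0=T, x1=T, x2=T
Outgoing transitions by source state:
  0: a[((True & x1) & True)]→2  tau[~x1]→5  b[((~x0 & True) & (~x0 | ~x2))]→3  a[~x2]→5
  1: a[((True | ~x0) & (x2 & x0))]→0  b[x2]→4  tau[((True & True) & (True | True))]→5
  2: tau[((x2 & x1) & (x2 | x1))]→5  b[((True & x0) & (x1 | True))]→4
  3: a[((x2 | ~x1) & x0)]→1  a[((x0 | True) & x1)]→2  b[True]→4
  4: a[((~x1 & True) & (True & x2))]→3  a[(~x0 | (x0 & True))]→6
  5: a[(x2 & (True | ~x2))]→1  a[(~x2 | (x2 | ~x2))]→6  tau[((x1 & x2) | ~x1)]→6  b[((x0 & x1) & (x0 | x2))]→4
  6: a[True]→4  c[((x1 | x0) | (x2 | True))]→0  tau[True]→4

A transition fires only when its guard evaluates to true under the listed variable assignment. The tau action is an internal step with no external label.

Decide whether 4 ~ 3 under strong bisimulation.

Answer: NOT BISIMILAR

Trace:
Bisimulation quotient by refinement:
  round 0: {{0,1,2,3,4,5,6}}
  round 1: {{0,4},{1,5},{2},{3},{6}}
  round 2: {{0},{1},{2},{3},{4},{5},{6}}
7 equivalence class(es) (converged in 3)
[4]={4}  [3]={3}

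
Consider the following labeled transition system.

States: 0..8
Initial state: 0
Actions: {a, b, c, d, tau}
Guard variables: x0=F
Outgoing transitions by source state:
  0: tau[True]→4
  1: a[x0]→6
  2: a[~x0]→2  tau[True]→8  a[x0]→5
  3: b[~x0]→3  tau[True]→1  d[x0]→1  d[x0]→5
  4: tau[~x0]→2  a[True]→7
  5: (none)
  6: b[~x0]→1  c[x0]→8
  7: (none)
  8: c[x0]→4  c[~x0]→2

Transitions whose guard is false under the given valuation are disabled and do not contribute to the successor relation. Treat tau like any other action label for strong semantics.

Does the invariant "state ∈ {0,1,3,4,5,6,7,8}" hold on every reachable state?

Allowed set {0,1,3,4,5,6,7,8}
Reachable = {0,2,4,7,8}
  0: ✓
  2: VIOLATES
  4: ✓
  7: ✓
  8: ✓
reach 2 via tau·tau — violates

Answer: INVARIANT VIOLATED at state 2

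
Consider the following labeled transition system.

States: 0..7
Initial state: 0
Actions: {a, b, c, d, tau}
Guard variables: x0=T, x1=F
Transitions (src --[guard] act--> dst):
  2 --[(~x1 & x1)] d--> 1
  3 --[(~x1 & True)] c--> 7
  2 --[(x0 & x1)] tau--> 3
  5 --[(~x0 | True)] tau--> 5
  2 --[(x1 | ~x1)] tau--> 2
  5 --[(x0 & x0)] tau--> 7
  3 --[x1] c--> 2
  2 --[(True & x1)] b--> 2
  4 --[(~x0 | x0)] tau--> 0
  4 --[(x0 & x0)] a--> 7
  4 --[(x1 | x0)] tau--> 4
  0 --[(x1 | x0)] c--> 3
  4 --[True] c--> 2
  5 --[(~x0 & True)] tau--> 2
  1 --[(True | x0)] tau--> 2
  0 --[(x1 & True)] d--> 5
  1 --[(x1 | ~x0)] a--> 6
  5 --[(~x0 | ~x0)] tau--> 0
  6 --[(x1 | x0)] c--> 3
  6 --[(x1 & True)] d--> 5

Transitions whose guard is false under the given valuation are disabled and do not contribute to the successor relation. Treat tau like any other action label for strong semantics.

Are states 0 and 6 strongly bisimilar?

Bisimulation quotient by refinement:
  π0 = {{0,1,2,3,4,5,6,7}}
  π1 = {{0,3,6},{1,2,5},{4},{7}}
  π2 = {{0,6},{1,2},{3},{4},{5},{7}}
stable after 3 split(s): 6 block(s)
[0]={0,6}  [6]={0,6}

Answer: BISIMILAR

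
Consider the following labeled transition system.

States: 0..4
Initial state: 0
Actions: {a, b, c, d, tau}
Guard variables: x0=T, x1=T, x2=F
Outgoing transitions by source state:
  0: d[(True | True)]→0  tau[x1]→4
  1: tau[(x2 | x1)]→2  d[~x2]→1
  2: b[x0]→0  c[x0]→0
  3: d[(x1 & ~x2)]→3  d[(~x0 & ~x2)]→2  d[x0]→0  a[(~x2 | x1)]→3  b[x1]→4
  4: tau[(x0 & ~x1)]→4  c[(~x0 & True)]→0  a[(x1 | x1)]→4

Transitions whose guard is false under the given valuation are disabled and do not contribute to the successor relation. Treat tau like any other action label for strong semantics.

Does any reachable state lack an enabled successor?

Answer: DEADLOCK-FREE

Analysis:
R = {0,4}
  0: d→0  tau→4  [deg 2]
  4: a→4  [deg 1]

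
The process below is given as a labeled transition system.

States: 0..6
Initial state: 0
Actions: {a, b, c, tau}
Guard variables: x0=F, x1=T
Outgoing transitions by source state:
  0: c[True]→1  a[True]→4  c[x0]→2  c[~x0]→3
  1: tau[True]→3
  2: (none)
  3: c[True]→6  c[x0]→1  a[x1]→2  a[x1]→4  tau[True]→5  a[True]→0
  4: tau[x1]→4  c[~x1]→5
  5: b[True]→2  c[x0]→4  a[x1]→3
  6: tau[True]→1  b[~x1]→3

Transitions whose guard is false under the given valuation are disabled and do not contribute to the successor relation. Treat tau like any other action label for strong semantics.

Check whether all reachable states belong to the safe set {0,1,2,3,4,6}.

Answer: INVARIANT VIOLATED at state 5

Analysis:
Safe = {0,1,2,3,4,6}
Reachable = {0,1,2,3,4,5,6}
  0: ok
  1: ok
  2: ok
  3: ok
  4: ok
  5: outside
  6: ok
reach 5 via c·tau — violates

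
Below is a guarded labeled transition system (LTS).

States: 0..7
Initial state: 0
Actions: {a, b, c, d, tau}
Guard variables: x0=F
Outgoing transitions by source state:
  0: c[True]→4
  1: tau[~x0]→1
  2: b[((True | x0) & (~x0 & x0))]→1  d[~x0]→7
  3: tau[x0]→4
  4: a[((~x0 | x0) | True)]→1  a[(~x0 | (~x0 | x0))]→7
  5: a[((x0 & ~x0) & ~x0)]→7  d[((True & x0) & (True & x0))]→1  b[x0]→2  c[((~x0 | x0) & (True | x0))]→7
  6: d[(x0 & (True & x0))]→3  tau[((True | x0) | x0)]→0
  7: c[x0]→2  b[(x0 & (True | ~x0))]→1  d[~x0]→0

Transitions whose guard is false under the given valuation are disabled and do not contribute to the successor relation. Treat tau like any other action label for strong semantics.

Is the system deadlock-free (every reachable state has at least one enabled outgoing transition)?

Answer: DEADLOCK-FREE

Trace:
Reach set: {0,1,4,7}
  0: c→4  [1 exit(s)]
  1: tau→1  [1 exit(s)]
  4: a→1  a→7  [2 exit(s)]
  7: d→0  [1 exit(s)]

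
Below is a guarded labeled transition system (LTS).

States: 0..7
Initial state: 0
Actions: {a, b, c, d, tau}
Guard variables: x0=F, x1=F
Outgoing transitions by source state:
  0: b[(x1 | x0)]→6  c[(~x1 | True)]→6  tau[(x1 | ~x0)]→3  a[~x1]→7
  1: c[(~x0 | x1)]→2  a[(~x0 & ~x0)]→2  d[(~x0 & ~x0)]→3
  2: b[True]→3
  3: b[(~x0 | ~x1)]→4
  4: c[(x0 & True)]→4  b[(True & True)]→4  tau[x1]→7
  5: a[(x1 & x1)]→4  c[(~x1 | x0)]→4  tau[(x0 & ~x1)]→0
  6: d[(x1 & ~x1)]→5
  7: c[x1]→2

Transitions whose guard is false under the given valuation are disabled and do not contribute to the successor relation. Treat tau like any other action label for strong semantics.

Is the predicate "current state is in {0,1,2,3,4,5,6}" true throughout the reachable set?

Answer: INVARIANT VIOLATED at state 7

Trace:
Safe = {0,1,2,3,4,5,6}
Reachable = {0,3,4,6,7}
  0: ✓
  3: ✓
  4: ✓
  6: ✓
  7: ✗ unsafe
reach 7 via a — violates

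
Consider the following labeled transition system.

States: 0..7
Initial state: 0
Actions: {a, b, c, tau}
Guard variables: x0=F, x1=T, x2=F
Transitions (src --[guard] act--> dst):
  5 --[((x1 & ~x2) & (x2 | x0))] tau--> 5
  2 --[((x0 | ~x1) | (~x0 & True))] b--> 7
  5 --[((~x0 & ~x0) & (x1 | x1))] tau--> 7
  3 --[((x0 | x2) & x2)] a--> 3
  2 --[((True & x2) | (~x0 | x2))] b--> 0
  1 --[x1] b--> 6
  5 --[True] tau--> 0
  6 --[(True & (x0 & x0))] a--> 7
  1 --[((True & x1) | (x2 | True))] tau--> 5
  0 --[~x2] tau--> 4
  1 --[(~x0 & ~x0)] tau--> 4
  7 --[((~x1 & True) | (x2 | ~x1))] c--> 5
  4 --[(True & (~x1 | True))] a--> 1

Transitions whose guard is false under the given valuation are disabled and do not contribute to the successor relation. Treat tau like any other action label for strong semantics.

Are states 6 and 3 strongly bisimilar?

Compute ~ classes (split until stable):
  P[0] = {{0,1,2,3,4,5,6,7}}
  P[1] = {{0,5},{1},{2},{3,6,7},{4}}
  P[2] = {{0},{1},{2},{3,6,7},{4},{5}}
6 equivalence class(es) (converged in 3)
6∈{3,6,7}, 3∈{3,6,7}

Answer: BISIMILAR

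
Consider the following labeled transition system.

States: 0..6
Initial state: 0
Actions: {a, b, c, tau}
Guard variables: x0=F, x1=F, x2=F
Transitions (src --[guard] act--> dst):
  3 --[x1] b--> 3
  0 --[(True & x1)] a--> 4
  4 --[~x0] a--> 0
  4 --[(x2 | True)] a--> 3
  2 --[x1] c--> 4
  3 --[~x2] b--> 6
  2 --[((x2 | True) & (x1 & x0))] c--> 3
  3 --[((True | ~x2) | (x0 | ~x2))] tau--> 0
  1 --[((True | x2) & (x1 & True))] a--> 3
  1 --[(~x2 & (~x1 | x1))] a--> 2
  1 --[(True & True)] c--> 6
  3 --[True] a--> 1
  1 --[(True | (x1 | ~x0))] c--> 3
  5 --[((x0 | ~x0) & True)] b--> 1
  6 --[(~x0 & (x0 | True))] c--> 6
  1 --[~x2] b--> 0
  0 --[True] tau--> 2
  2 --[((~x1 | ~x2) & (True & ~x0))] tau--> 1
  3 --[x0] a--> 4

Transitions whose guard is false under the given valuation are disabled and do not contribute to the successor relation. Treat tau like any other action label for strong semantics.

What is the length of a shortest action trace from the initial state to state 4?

Answer: UNREACHABLE

Working:
Layered search for 4:
  L0 = {0}
  L1 = {2}
  L2 = {1}
  L3 = {3,6}
4 never appears.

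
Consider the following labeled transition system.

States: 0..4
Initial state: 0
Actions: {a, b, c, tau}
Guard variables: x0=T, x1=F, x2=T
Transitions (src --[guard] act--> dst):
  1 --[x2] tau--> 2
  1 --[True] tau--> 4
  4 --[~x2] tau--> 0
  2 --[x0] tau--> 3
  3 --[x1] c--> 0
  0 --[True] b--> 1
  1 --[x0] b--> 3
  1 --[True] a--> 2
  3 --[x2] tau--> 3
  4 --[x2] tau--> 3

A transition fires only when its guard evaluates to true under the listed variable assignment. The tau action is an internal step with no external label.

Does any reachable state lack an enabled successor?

Reach set: {0,1,2,3,4}
  0: b→1  [deg 1]
  1: a→2  b→3  tau→2  tau→4  [deg 4]
  2: tau→3  [deg 1]
  3: tau→3  [deg 1]
  4: tau→3  [deg 1]

Answer: DEADLOCK-FREE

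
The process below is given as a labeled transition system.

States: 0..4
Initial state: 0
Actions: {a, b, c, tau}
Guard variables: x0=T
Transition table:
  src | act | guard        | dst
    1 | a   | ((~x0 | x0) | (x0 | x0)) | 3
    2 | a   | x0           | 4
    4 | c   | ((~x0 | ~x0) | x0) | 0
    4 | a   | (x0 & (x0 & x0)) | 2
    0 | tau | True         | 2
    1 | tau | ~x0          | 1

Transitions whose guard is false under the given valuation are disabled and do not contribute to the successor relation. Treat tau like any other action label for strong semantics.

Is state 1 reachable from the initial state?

Answer: UNREACHABLE

Trace:
Guard filter leaves 5 enabled edge(s).
L0 = {0}
L1 = {2}  cumulative {0,2}
L2 = {4}  cumulative {0,2,4}
R = {0,2,4}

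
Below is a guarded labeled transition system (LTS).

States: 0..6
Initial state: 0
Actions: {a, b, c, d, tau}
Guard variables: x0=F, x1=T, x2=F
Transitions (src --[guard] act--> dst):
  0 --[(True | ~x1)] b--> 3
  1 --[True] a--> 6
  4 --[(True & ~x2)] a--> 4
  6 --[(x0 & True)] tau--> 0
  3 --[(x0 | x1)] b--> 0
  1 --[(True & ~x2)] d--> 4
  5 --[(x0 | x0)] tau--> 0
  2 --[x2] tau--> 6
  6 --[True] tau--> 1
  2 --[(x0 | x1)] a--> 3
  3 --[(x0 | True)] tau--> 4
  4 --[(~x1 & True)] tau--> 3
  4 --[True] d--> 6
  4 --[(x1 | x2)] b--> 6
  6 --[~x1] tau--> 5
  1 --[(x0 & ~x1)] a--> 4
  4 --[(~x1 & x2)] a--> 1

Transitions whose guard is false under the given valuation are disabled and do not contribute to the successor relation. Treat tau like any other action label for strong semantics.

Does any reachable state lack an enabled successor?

Answer: DEADLOCK-FREE

Analysis:
Reachable = {0,1,3,4,6}
  0: b→3  [1 exit(s)]
  1: a→6  d→4  [2 exit(s)]
  3: b→0  tau→4  [2 exit(s)]
  4: a→4  b→6  d→6  [3 exit(s)]
  6: tau→1  [1 exit(s)]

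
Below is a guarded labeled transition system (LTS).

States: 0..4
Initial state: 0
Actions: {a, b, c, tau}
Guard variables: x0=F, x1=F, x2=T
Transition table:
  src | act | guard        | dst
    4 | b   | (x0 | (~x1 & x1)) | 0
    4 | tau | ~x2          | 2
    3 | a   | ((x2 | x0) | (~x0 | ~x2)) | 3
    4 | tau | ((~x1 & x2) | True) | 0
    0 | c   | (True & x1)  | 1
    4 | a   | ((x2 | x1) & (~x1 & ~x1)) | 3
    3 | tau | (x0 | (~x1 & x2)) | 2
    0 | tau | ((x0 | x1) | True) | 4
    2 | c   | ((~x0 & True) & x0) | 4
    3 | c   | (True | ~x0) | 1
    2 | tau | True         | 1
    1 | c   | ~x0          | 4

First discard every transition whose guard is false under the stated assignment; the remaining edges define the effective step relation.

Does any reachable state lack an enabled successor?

Answer: DEADLOCK-FREE

Analysis:
Reach set: {0,1,2,3,4}
  0: tau→4  [1 out]
  1: c→4  [1 out]
  2: tau→1  [1 out]
  3: a→3  c→1  tau→2  [3 out]
  4: a→3  tau→0  [2 out]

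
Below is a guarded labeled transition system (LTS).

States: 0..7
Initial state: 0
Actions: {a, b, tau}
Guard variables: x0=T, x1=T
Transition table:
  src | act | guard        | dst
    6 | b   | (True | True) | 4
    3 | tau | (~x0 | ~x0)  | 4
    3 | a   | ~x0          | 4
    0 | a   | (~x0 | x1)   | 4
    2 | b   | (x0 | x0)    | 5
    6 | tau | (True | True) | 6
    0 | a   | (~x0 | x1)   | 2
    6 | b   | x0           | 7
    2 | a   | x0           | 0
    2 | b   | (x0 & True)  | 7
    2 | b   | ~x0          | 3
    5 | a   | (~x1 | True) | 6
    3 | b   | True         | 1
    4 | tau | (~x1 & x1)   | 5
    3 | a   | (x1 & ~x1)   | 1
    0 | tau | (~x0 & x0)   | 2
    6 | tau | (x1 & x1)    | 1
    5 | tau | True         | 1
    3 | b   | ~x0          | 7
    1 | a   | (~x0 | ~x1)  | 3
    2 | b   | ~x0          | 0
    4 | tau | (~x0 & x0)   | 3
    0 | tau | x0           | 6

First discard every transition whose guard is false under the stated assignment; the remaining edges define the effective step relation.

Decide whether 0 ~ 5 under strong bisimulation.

Answer: NOT BISIMILAR

Working:
Bisimulation quotient by refinement:
  π0 = {{0,1,2,3,4,5,6,7}}
  π1 = {{0,5},{1,4,7},{2},{3},{6}}
  π2 = {{0},{1,4,7},{2},{3},{5},{6}}
stable after 3 split(s): 6 block(s)
0∈{0}, 5∈{5}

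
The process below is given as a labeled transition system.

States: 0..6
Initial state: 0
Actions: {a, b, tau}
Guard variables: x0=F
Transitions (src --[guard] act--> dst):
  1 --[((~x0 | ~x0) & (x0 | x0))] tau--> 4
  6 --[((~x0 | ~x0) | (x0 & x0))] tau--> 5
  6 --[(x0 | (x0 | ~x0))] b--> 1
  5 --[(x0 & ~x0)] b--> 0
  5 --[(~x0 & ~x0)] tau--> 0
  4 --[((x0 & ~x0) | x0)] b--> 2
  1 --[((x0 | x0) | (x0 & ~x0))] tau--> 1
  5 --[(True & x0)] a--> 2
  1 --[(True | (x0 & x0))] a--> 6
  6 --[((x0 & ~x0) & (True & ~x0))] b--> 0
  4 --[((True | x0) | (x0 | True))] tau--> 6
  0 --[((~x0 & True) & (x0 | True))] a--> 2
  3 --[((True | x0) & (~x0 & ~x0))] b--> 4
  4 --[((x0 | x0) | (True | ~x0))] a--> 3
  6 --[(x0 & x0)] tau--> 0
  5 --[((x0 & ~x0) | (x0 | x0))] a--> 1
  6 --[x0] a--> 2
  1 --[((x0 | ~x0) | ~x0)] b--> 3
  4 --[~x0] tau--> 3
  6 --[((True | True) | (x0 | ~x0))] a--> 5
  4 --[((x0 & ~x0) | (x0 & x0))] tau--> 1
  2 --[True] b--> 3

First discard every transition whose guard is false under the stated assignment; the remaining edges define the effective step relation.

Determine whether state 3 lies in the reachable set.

Guard filter leaves 12 enabled edge(s).
depth 0: {0}
depth 1: {2}  cumulative {0,2}
depth 2: {3}  cumulative {0,2,3}
depth 3: {4}  cumulative {0,2,3,4}
depth 4: {6}  cumulative {0,2,3,4,6}
depth 5: {1,5}  cumulative {0,1,2,3,4,5,6}
Reach set: {0,1,2,3,4,5,6}
Path to 3: a·b

Answer: REACHABLE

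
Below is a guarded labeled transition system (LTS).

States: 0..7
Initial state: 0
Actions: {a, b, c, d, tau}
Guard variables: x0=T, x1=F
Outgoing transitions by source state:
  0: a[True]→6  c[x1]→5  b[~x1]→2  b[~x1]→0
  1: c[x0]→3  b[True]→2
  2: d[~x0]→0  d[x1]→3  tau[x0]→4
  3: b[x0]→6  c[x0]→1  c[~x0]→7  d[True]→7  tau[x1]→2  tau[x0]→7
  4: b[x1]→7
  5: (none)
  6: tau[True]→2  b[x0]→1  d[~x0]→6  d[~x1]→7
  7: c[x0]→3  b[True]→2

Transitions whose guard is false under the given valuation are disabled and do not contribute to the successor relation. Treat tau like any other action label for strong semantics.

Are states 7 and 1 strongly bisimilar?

Answer: BISIMILAR

Trace:
Bisimulation quotient by refinement:
  π0 = {{0,1,2,3,4,5,6,7}}
  π1 = {{0},{1,7},{2},{3},{4,5},{6}}
Fixed point at round 2; 6 class(es).
class of 7: {1,7}; class of 1: {1,7}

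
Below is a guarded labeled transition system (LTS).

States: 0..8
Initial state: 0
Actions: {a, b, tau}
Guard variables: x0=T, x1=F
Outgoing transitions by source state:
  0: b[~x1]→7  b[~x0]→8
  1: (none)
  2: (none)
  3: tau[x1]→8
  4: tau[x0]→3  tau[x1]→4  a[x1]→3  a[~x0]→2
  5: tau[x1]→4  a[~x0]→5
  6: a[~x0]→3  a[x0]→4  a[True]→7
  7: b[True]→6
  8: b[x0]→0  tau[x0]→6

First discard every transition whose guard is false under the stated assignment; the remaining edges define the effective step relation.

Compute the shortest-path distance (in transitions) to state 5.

Layered search for 5:
  L0 = {0}
  L1 = {7}
  L2 = {6}
  L3 = {4}
  L4 = {3}
5 never appears.

Answer: UNREACHABLE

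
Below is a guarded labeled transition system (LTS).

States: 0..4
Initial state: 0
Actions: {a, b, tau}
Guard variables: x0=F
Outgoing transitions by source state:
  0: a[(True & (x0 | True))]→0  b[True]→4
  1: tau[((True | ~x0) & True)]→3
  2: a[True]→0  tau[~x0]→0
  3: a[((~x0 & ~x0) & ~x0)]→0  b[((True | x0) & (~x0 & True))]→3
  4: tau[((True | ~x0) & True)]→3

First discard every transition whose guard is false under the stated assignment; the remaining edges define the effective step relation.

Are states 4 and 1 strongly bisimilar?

Compute ~ classes (split until stable):
  π0 = {{0,1,2,3,4}}
  π1 = {{0,3},{1,4},{2}}
  π2 = {{0},{1,4},{2},{3}}
4 equivalence class(es) (converged in 3)
[4]={1,4}  [1]={1,4}

Answer: BISIMILAR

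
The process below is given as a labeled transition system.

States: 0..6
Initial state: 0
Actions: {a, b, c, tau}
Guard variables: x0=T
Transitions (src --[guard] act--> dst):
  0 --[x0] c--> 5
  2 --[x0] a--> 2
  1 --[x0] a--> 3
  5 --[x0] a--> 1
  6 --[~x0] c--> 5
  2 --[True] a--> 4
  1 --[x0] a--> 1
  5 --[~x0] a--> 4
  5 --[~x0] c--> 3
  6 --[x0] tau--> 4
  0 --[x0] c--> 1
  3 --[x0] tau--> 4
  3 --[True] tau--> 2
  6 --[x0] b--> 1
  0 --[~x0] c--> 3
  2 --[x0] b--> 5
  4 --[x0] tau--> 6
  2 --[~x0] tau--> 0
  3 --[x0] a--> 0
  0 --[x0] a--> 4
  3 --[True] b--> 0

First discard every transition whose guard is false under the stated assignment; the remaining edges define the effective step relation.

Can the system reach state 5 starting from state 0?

16 transition(s) survive guard evaluation.
Layer 0: {0}
Layer 1: {1,4,5}  now seen {0,1,4,5}
Layer 2: {3,6}  now seen {0,1,3,4,5,6}
Layer 3: {2}  now seen {0,1,2,3,4,5,6}
Reach set: {0,1,2,3,4,5,6}
Path to 5: c

Answer: REACHABLE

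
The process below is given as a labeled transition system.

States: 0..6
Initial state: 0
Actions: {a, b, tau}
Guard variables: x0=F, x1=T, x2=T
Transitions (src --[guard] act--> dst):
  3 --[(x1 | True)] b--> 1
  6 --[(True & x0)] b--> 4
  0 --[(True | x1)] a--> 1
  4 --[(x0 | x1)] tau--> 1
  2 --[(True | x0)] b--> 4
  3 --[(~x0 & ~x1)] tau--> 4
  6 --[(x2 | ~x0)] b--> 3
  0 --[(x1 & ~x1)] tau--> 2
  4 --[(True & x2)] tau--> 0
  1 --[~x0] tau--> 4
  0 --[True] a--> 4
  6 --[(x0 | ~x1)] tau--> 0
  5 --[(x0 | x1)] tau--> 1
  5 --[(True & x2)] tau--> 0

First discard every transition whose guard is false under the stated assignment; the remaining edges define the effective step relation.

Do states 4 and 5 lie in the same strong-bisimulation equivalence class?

Compute ~ classes (split until stable):
  round 0: {{0,1,2,3,4,5,6}}
  round 1: {{0},{1,4,5},{2,3,6}}
  round 2: {{0},{1},{2,3},{4,5},{6}}
  round 3: {{0},{1},{2},{3},{4,5},{6}}
stable after 4 split(s): 6 block(s)
class of 4: {4,5}; class of 5: {4,5}

Answer: BISIMILAR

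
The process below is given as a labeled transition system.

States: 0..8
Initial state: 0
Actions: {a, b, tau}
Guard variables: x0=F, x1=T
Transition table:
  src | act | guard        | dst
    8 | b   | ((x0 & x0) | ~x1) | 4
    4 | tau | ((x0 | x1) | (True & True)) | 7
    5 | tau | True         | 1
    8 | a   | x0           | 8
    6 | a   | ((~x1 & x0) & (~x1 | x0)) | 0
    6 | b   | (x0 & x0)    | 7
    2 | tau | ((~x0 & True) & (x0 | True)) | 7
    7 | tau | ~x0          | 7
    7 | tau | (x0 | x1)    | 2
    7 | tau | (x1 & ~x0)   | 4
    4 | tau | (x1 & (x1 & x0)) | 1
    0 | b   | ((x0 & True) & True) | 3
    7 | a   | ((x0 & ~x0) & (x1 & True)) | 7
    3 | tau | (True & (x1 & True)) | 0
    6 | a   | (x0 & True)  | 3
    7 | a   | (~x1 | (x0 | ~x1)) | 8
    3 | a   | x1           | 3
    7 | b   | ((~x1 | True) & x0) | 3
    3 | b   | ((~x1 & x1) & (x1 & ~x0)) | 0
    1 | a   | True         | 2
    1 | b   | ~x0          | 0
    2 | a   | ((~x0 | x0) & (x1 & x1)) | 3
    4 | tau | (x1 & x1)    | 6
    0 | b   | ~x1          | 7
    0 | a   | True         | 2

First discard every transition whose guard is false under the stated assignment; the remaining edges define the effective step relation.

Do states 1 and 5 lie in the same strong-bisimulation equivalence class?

Answer: NOT BISIMILAR

Trace:
Refine partition for ~:
  π0 = {{0,1,2,3,4,5,6,7,8}}
  π1 = {{0},{1},{2,3},{4,5,7},{6,8}}
  π2 = {{0},{1},{2},{3},{4},{5},{6,8},{7}}
Fixed point at round 3; 8 class(es).
class of 1: {1}; class of 5: {5}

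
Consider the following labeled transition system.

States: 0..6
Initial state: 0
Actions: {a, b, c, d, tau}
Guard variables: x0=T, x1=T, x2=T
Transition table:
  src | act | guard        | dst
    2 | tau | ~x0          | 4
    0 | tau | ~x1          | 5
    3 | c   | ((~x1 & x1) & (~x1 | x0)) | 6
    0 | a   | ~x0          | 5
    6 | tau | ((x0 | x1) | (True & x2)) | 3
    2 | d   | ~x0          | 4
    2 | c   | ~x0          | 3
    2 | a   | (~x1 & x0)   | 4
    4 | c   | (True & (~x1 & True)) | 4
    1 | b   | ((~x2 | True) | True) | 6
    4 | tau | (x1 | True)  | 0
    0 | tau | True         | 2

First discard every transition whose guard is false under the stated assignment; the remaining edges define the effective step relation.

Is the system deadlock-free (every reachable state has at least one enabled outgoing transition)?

Reachable = {0,2}
  0: tau→2  [deg 1]
  2: ∅  [no exit]
Path to 2: tau

Answer: DEADLOCK at state 2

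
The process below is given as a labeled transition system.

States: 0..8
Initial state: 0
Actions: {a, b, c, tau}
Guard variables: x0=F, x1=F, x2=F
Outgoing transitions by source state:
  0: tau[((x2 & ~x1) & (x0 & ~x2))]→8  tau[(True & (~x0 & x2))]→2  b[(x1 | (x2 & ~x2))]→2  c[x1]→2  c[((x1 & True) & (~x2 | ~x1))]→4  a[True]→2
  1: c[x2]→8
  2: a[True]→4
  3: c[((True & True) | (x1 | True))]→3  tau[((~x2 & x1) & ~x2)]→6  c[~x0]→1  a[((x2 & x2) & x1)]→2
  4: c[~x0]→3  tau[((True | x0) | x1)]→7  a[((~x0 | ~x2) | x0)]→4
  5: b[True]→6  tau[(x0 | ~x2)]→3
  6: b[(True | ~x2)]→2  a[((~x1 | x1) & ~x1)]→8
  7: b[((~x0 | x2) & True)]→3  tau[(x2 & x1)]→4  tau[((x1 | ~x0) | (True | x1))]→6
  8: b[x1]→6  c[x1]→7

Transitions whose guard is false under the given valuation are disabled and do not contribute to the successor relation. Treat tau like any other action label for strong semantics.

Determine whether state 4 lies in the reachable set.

Guard filter leaves 13 enabled edge(s).
depth 0: {0}
depth 1: {2}  now seen {0,2}
depth 2: {4}  now seen {0,2,4}
depth 3: {3,7}  now seen {0,2,3,4,7}
depth 4: {1,6}  now seen {0,1,2,3,4,6,7}
depth 5: {8}  now seen {0,1,2,3,4,6,7,8}
R = {0,1,2,3,4,6,7,8}
witness 4: a·a

Answer: REACHABLE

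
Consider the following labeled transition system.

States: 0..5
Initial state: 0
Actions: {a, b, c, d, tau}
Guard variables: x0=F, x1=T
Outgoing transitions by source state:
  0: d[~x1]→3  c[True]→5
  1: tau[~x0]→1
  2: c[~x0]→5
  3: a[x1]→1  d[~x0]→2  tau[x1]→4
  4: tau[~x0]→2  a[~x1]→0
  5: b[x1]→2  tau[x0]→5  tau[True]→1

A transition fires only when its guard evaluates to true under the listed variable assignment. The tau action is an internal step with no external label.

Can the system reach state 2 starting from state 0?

After dropping false guards: 9 live edges.
depth 0: {0}
depth 1: {5}  total {0,5}
depth 2: {1,2}  total {0,1,2,5}
R = {0,1,2,5}
trace reaching 2: c·b

Answer: REACHABLE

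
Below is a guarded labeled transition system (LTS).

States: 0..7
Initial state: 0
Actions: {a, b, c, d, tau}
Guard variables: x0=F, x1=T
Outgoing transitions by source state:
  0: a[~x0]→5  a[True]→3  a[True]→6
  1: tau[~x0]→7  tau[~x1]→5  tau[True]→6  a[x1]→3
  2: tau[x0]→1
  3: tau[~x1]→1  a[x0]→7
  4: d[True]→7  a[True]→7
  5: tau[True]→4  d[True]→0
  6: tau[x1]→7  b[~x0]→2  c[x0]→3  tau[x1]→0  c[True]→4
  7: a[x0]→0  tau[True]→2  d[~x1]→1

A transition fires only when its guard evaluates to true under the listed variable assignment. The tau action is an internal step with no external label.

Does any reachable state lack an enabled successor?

Answer: DEADLOCK at state 2

Analysis:
Reach set: {0,2,3,4,5,6,7}
  0: a→3  a→5  a→6  [deg 3]
  2: ∅  [no exit]
  3: ∅  [no exit]
  4: a→7  d→7  [deg 2]
  5: d→0  tau→4  [deg 2]
  6: b→2  c→4  tau→0  tau→7  [deg 4]
  7: tau→2  [deg 1]
trace reaching 2: a·b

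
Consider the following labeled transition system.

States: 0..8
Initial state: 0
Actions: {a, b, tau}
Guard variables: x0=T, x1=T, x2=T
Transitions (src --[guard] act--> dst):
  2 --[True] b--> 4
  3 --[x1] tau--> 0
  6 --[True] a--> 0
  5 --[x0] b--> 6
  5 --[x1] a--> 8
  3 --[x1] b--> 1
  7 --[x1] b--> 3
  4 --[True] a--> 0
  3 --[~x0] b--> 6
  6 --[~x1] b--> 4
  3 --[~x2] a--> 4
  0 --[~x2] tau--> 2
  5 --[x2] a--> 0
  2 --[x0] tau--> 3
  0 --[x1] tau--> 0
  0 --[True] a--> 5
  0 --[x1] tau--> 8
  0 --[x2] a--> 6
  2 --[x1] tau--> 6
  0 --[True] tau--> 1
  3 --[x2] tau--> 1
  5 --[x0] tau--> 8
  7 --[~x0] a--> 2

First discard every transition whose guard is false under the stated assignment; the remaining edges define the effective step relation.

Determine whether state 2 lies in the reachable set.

Answer: UNREACHABLE

Analysis:
After dropping false guards: 18 live edges.
depth 0: {0}
depth 1: {1,5,6,8}  cumulative {0,1,5,6,8}
Reachable = {0,1,5,6,8}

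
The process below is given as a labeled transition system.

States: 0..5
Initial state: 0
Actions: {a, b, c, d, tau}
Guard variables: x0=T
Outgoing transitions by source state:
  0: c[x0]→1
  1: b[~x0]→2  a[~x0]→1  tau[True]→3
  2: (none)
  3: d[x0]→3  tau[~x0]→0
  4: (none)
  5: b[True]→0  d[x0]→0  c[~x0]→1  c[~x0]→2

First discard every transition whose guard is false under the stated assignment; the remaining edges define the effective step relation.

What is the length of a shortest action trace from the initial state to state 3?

Answer: 2

Analysis:
BFS to 3:
  Layer 0: {0}
  Layer 1: {1}
  Layer 2: {3}
first hit 3 at d=2 via c·tau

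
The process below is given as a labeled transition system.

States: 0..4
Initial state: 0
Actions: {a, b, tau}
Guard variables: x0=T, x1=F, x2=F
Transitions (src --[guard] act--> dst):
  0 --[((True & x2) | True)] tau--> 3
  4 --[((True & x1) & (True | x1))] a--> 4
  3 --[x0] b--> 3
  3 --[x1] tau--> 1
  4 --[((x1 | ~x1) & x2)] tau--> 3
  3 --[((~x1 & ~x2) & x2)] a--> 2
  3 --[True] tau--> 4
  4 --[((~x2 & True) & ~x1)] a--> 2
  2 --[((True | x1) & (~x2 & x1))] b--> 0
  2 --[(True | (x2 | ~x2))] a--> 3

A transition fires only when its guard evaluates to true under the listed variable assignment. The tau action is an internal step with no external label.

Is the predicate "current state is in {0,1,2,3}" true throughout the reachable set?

Answer: INVARIANT VIOLATED at state 4

Working:
Allowed set {0,1,2,3}
R = {0,2,3,4}
  0: safe
  2: safe
  3: safe
  4: ✗ unsafe
reach 4 via tau·tau — violates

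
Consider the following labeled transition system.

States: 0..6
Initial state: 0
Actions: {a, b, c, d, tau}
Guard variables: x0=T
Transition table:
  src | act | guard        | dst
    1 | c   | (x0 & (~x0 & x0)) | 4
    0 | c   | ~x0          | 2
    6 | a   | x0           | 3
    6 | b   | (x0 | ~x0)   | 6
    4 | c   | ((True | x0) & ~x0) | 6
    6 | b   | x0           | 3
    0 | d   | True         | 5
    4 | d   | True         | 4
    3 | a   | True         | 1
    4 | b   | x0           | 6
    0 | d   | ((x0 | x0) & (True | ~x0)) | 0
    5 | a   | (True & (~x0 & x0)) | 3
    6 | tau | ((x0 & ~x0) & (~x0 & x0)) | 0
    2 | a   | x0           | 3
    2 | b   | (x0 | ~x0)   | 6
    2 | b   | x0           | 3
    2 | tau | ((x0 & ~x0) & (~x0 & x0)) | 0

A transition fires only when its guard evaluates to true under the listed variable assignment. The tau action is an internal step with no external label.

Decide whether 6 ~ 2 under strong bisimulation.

Compute ~ classes (split until stable):
  π0 = {{0,1,2,3,4,5,6}}
  π1 = {{0},{1,5},{2,6},{3},{4}}
Fixed point at round 2; 5 class(es).
6∈{2,6}, 2∈{2,6}

Answer: BISIMILAR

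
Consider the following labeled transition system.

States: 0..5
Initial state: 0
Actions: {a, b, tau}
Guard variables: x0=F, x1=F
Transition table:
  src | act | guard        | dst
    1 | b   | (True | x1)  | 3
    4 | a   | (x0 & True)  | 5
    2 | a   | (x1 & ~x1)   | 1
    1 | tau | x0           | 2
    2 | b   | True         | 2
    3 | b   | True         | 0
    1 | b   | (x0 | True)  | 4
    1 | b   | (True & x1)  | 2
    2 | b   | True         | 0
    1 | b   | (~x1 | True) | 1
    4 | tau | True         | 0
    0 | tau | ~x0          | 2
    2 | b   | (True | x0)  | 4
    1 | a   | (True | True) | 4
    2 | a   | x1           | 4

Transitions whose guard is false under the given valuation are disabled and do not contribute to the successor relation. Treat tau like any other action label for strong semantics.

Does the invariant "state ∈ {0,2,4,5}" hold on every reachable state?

Answer: INVARIANT HOLDS

Working:
Safe = {0,2,4,5}
Reach set: {0,2,4}
  0: ok
  2: ok
  4: ok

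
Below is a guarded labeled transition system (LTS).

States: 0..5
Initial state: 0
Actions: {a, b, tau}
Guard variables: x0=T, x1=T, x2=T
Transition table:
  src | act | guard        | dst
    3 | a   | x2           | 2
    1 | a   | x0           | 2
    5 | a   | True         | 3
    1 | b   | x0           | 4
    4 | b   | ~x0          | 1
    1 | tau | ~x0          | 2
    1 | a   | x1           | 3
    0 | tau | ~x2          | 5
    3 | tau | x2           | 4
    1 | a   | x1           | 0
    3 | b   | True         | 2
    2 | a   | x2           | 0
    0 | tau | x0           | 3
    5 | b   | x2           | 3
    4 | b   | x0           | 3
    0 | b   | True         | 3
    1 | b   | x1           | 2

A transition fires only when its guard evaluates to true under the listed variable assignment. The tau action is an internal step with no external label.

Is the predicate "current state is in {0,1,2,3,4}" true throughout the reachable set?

Answer: INVARIANT HOLDS

Working:
Allowed set {0,1,2,3,4}
R = {0,2,3,4}
  0: safe
  2: safe
  3: safe
  4: safe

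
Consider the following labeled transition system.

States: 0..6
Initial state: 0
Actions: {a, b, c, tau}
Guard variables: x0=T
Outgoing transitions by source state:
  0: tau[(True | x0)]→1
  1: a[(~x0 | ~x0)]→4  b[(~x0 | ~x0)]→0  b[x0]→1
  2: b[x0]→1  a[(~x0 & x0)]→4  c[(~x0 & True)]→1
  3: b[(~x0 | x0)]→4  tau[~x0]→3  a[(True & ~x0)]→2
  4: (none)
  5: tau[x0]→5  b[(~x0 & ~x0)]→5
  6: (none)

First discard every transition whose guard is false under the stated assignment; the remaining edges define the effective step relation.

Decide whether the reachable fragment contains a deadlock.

Answer: DEADLOCK-FREE

Trace:
R = {0,1}
  0: tau→1  [deg 1]
  1: b→1  [deg 1]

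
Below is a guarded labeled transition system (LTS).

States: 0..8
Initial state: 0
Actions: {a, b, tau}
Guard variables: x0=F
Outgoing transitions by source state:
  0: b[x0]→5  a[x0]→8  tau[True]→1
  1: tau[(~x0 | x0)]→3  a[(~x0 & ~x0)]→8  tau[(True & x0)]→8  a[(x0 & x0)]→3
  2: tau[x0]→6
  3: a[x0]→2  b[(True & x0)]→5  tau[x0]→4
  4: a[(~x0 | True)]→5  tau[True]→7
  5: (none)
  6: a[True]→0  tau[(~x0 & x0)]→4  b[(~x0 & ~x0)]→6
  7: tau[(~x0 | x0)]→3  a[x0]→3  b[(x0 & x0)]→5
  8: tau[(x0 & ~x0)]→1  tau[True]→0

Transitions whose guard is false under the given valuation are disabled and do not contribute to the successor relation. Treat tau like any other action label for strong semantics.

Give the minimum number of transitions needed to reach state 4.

Layered search for 4:
  depth 0: {0}
  depth 1: {1}
  depth 2: {3,8}
4 never appears.

Answer: UNREACHABLE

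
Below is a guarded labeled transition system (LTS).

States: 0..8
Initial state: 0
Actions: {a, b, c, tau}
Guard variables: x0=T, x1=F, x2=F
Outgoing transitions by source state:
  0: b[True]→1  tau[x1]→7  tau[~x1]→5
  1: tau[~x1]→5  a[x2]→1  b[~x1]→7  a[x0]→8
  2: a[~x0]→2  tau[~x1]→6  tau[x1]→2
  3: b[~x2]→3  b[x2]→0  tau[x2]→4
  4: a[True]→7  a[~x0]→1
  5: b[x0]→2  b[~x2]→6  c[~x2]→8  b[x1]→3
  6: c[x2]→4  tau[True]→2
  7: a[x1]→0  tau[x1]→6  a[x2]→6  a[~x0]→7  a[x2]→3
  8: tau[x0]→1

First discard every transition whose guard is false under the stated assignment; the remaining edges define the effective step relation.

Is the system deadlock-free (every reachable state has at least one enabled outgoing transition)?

Answer: DEADLOCK at state 7

Working:
Reach set: {0,1,2,5,6,7,8}
  0: b→1  tau→5  [deg 2]
  1: a→8  b→7  tau→5  [deg 3]
  2: tau→6  [deg 1]
  5: b→2  b→6  c→8  [deg 3]
  6: tau→2  [deg 1]
  7: ∅  [no exit]
  8: tau→1  [deg 1]
trace reaching 7: b·b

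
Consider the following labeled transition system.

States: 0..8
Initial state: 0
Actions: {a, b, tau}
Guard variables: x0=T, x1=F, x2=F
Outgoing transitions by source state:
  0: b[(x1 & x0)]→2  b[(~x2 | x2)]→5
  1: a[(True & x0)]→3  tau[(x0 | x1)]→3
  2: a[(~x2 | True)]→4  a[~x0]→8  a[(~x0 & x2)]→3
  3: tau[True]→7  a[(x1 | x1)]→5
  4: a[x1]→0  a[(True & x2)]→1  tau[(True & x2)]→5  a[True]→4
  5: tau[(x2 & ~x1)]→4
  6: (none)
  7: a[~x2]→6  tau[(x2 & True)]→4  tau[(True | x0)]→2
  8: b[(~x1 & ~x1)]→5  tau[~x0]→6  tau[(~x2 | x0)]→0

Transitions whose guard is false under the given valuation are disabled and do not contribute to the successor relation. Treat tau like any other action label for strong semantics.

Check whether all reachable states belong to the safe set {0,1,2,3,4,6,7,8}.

Inv-set: {0,1,2,3,4,6,7,8}
R = {0,5}
  0: ok
  5: VIOLATES
counterexample path to 5: b

Answer: INVARIANT VIOLATED at state 5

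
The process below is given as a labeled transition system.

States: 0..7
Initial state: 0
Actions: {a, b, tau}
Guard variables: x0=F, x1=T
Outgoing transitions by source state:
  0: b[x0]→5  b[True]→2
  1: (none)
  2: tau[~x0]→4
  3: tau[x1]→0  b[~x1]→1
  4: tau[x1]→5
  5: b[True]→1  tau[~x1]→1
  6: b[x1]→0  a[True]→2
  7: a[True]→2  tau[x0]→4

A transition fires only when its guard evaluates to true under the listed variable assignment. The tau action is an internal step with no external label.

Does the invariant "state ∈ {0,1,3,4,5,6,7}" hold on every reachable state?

Safe = {0,1,3,4,5,6,7}
Reach set: {0,1,2,4,5}
  0: ok
  1: ok
  2: ✗ unsafe
  4: ok
  5: ok
witness against invariant: b → 2

Answer: INVARIANT VIOLATED at state 2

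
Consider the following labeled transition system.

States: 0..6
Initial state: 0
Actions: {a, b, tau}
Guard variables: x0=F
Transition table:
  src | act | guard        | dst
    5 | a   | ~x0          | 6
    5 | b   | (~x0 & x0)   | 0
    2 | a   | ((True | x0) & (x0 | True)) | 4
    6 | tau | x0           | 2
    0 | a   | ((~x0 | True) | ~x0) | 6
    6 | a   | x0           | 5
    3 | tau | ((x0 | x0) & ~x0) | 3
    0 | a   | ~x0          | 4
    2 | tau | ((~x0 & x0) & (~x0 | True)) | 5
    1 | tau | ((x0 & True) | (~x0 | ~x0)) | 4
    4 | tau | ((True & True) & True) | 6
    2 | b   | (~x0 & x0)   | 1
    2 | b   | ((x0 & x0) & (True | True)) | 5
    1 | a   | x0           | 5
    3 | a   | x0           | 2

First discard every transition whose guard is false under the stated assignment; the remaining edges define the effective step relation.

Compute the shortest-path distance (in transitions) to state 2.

Answer: UNREACHABLE

Trace:
Layered search for 2:
  L0 = {0}
  L1 = {4,6}
2 never appears.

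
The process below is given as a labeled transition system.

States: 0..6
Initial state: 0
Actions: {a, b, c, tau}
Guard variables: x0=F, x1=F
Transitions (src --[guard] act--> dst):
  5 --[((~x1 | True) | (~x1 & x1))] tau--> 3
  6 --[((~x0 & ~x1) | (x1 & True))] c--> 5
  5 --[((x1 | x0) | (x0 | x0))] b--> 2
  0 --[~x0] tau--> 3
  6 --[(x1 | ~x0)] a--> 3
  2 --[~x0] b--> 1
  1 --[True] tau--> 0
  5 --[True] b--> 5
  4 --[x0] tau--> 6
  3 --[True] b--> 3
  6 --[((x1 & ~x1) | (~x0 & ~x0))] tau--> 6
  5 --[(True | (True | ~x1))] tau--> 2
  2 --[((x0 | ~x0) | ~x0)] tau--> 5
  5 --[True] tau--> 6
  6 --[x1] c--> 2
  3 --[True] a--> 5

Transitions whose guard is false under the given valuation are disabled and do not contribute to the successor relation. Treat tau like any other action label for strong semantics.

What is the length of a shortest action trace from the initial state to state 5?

Answer: 2

Analysis:
BFS to 5:
  depth 0: {0}
  depth 1: {3}
  depth 2: {5}
depth(5)=2, e.g. tau·a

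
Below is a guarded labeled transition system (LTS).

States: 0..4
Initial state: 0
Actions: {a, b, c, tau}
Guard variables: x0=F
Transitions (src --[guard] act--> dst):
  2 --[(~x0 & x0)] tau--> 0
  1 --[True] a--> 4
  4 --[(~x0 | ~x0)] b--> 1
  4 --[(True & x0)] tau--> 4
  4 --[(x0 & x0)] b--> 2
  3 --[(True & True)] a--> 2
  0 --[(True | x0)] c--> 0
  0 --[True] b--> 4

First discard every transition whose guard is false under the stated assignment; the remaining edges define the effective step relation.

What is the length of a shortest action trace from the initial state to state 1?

Answer: 2

Trace:
Breadth-first toward 1:
  L0 = {0}
  L1 = {4}
  L2 = {1}
1 enters at depth 2; path b·b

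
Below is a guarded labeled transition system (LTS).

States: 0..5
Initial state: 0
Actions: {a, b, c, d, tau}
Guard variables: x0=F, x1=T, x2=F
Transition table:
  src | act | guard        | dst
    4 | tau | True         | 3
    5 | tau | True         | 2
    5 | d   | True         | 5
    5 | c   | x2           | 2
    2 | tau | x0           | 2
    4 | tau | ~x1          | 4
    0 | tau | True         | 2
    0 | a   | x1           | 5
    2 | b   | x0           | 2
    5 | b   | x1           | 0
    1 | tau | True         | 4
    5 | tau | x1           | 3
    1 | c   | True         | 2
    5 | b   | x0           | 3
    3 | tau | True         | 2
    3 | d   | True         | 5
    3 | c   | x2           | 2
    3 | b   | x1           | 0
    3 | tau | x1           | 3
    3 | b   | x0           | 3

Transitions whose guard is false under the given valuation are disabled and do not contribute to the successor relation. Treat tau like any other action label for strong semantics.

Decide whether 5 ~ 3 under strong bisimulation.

Compute ~ classes (split until stable):
  π0 = {{0,1,2,3,4,5}}
  π1 = {{0},{1},{2},{3,5},{4}}
stable after 2 split(s): 5 block(s)
class of 5: {3,5}; class of 3: {3,5}

Answer: BISIMILAR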